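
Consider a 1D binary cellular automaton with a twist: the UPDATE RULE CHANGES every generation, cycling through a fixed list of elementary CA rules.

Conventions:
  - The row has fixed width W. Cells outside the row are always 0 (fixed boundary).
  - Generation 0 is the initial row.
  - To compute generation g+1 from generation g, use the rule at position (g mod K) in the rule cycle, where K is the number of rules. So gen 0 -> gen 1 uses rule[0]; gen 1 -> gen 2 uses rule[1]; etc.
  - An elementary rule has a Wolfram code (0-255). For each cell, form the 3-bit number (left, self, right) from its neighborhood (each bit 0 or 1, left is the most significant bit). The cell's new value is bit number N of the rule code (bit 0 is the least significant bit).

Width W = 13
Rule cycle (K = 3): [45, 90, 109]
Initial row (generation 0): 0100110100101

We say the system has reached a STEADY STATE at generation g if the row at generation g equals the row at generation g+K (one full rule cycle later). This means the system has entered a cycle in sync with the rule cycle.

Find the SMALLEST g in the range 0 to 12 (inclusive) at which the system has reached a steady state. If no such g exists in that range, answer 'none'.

Gen 0: 0100110100101
Gen 1 (rule 45): 0100101100111
Gen 2 (rule 90): 1011001111101
Gen 3 (rule 109): 1111001000111
Gen 4 (rule 45): 1000001010100
Gen 5 (rule 90): 0100010000010
Gen 6 (rule 109): 0101010111010
Gen 7 (rule 45): 0111111100110
Gen 8 (rule 90): 1100000111111
Gen 9 (rule 109): 1101110100001
Gen 10 (rule 45): 1011001101101
Gen 11 (rule 90): 0011111101100
Gen 12 (rule 109): 1010000111101
Gen 13 (rule 45): 1110110100011
Gen 14 (rule 90): 1010110010111
Gen 15 (rule 109): 1111110011101

Answer: none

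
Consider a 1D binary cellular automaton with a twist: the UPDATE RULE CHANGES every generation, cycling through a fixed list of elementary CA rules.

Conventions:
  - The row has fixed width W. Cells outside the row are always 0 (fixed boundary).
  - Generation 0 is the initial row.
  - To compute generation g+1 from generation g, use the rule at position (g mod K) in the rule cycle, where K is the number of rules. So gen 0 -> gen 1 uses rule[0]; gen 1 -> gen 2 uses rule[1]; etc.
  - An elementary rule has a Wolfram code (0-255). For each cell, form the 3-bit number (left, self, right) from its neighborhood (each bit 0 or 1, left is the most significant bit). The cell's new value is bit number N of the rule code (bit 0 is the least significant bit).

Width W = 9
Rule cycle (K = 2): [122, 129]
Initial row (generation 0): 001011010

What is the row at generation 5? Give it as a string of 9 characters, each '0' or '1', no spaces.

Answer: 111111110

Derivation:
Gen 0: 001011010
Gen 1 (rule 122): 010111101
Gen 2 (rule 129): 000011000
Gen 3 (rule 122): 000111100
Gen 4 (rule 129): 110011001
Gen 5 (rule 122): 111111110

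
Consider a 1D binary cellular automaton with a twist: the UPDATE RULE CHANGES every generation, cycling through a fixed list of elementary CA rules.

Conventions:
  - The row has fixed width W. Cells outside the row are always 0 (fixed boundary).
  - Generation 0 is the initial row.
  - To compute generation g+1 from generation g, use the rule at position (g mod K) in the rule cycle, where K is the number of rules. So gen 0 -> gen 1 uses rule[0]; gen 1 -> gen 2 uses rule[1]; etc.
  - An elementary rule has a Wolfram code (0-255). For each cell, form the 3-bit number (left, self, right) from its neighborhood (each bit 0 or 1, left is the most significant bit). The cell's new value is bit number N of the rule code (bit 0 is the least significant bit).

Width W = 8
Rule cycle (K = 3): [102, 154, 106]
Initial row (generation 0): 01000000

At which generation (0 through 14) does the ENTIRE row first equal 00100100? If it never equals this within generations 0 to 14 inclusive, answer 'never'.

Answer: never

Derivation:
Gen 0: 01000000
Gen 1 (rule 102): 11000000
Gen 2 (rule 154): 10100000
Gen 3 (rule 106): 01000000
Gen 4 (rule 102): 11000000
Gen 5 (rule 154): 10100000
Gen 6 (rule 106): 01000000
Gen 7 (rule 102): 11000000
Gen 8 (rule 154): 10100000
Gen 9 (rule 106): 01000000
Gen 10 (rule 102): 11000000
Gen 11 (rule 154): 10100000
Gen 12 (rule 106): 01000000
Gen 13 (rule 102): 11000000
Gen 14 (rule 154): 10100000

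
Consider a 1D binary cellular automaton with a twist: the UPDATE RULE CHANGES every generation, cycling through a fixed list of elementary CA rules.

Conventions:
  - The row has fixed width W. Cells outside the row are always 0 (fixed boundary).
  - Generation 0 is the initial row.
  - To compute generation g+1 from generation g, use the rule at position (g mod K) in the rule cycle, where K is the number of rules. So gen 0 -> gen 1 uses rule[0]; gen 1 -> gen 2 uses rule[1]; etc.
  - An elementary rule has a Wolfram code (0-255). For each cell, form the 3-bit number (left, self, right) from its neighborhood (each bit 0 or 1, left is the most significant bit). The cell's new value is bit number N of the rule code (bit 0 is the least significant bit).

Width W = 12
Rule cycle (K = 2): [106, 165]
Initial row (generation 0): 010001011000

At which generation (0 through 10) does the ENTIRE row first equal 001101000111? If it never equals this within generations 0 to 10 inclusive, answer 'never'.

Gen 0: 010001011000
Gen 1 (rule 106): 100010111000
Gen 2 (rule 165): 101011010011
Gen 3 (rule 106): 010111100111
Gen 4 (rule 165): 011011000010
Gen 5 (rule 106): 111111000100
Gen 6 (rule 165): 011110010101
Gen 7 (rule 106): 110010101010
Gen 8 (rule 165): 000011111110
Gen 9 (rule 106): 000110000010
Gen 10 (rule 165): 110000111010

Answer: never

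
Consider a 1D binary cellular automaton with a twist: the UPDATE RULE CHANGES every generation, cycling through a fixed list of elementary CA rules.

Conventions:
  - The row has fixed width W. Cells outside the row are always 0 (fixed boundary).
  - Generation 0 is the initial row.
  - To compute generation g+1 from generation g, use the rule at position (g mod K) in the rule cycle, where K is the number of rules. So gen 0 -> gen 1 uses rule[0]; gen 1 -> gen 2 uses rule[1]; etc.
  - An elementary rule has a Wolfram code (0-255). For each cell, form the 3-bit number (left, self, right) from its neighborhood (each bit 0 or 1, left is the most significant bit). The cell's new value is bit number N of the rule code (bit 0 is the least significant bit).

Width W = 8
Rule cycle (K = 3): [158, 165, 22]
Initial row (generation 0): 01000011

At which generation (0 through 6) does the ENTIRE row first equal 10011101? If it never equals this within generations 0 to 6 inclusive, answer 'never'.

Answer: never

Derivation:
Gen 0: 01000011
Gen 1 (rule 158): 11100110
Gen 2 (rule 165): 01000000
Gen 3 (rule 22): 11100000
Gen 4 (rule 158): 11010000
Gen 5 (rule 165): 00110111
Gen 6 (rule 22): 01000000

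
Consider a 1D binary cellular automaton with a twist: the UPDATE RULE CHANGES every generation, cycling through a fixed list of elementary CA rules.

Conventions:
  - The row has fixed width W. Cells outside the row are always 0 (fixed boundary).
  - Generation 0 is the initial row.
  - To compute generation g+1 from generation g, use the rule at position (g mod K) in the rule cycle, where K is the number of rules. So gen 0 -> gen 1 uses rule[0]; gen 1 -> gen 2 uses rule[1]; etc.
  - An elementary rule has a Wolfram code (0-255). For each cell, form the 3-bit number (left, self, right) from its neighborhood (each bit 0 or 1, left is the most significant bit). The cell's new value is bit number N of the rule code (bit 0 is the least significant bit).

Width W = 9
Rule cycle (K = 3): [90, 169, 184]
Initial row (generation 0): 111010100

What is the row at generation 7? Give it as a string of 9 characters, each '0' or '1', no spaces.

Answer: 001110010

Derivation:
Gen 0: 111010100
Gen 1 (rule 90): 101000010
Gen 2 (rule 169): 010011000
Gen 3 (rule 184): 001010100
Gen 4 (rule 90): 010000010
Gen 5 (rule 169): 000111000
Gen 6 (rule 184): 000110100
Gen 7 (rule 90): 001110010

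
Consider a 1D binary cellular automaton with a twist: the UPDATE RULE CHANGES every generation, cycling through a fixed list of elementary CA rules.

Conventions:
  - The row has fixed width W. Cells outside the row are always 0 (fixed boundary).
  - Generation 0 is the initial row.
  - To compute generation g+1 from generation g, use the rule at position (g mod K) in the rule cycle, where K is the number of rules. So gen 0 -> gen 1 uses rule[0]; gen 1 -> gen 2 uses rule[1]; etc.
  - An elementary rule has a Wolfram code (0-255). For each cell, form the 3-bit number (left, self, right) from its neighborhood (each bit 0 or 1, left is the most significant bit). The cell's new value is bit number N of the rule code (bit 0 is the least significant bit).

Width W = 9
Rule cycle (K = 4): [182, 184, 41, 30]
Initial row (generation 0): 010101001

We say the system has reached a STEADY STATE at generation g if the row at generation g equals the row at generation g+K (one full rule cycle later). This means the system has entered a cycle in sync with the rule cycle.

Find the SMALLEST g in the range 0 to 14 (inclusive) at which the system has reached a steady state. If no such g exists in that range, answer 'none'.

Answer: none

Derivation:
Gen 0: 010101001
Gen 1 (rule 182): 111111111
Gen 2 (rule 184): 111111110
Gen 3 (rule 41): 100000000
Gen 4 (rule 30): 110000000
Gen 5 (rule 182): 001000000
Gen 6 (rule 184): 000100000
Gen 7 (rule 41): 110001111
Gen 8 (rule 30): 101011000
Gen 9 (rule 182): 111100100
Gen 10 (rule 184): 111010010
Gen 11 (rule 41): 100100000
Gen 12 (rule 30): 111110000
Gen 13 (rule 182): 011101000
Gen 14 (rule 184): 011010100
Gen 15 (rule 41): 010101001
Gen 16 (rule 30): 110101111
Gen 17 (rule 182): 001110110
Gen 18 (rule 184): 001101101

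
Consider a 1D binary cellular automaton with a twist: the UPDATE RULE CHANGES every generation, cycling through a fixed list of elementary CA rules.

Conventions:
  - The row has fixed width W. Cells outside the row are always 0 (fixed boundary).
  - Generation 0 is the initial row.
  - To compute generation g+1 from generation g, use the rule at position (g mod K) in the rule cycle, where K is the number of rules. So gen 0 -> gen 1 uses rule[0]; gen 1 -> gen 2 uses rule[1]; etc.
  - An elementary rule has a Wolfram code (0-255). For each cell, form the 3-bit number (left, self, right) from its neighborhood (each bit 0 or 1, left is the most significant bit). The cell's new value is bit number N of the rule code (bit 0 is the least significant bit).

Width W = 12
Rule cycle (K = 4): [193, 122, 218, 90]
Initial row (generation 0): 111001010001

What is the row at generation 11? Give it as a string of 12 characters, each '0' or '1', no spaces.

Gen 0: 111001010001
Gen 1 (rule 193): 011000000100
Gen 2 (rule 122): 111100001010
Gen 3 (rule 218): 111110010001
Gen 4 (rule 90): 100011101010
Gen 5 (rule 193): 001001100000
Gen 6 (rule 122): 010111110000
Gen 7 (rule 218): 100111111000
Gen 8 (rule 90): 011100001100
Gen 9 (rule 193): 001101100101
Gen 10 (rule 122): 011111111010
Gen 11 (rule 218): 111111111001

Answer: 111111111001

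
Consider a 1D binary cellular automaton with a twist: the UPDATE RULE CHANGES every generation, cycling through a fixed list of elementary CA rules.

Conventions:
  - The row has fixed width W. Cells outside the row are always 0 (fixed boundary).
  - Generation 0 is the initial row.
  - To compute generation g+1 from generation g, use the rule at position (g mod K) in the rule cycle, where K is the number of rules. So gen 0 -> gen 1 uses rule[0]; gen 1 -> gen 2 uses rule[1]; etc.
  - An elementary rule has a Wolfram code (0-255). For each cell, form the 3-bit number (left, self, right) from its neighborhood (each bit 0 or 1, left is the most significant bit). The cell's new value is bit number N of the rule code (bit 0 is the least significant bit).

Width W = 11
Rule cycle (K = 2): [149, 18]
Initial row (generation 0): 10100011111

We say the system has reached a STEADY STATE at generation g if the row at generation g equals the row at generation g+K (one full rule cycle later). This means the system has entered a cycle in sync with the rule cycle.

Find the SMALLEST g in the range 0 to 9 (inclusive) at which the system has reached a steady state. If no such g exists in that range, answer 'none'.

Answer: 6

Derivation:
Gen 0: 10100011111
Gen 1 (rule 149): 10111001110
Gen 2 (rule 18): 00000110001
Gen 3 (rule 149): 11110001101
Gen 4 (rule 18): 00001010000
Gen 5 (rule 149): 11101011111
Gen 6 (rule 18): 00000000000
Gen 7 (rule 149): 11111111111
Gen 8 (rule 18): 00000000000
Gen 9 (rule 149): 11111111111
Gen 10 (rule 18): 00000000000
Gen 11 (rule 149): 11111111111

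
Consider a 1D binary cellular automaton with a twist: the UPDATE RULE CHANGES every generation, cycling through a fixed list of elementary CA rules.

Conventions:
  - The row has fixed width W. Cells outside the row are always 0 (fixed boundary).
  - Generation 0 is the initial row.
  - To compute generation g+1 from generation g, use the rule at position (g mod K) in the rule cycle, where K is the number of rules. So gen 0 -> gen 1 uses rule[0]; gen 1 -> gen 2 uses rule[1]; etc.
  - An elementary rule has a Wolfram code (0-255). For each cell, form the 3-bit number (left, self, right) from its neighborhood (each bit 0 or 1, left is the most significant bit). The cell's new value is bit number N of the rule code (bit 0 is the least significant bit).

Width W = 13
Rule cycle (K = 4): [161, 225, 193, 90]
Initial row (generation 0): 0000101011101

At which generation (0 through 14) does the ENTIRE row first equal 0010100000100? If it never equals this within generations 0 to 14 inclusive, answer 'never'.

Answer: 13

Derivation:
Gen 0: 0000101011101
Gen 1 (rule 161): 1110010101010
Gen 2 (rule 225): 0110001010100
Gen 3 (rule 193): 0010100000001
Gen 4 (rule 90): 0100010000010
Gen 5 (rule 161): 0001000111000
Gen 6 (rule 225): 1100010011011
Gen 7 (rule 193): 0101000001001
Gen 8 (rule 90): 1000100010110
Gen 9 (rule 161): 0010001001000
Gen 10 (rule 225): 1000100000011
Gen 11 (rule 193): 0010001111001
Gen 12 (rule 90): 0101011001110
Gen 13 (rule 161): 0010100000100
Gen 14 (rule 225): 1001001110001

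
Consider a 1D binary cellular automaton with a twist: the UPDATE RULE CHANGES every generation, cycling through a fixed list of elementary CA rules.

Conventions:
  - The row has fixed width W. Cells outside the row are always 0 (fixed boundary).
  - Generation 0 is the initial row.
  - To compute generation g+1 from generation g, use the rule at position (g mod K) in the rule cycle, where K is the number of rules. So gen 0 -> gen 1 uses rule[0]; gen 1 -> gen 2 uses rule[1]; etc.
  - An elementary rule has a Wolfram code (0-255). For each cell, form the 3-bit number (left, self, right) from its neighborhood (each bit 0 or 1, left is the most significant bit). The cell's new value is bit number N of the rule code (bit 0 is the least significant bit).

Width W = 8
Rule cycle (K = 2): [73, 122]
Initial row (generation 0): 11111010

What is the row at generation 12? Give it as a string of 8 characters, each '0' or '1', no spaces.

Gen 0: 11111010
Gen 1 (rule 73): 10001000
Gen 2 (rule 122): 01010100
Gen 3 (rule 73): 00000001
Gen 4 (rule 122): 00000010
Gen 5 (rule 73): 11111000
Gen 6 (rule 122): 10001100
Gen 7 (rule 73): 00101101
Gen 8 (rule 122): 01011110
Gen 9 (rule 73): 00010010
Gen 10 (rule 122): 00101101
Gen 11 (rule 73): 10001100
Gen 12 (rule 122): 01011110

Answer: 01011110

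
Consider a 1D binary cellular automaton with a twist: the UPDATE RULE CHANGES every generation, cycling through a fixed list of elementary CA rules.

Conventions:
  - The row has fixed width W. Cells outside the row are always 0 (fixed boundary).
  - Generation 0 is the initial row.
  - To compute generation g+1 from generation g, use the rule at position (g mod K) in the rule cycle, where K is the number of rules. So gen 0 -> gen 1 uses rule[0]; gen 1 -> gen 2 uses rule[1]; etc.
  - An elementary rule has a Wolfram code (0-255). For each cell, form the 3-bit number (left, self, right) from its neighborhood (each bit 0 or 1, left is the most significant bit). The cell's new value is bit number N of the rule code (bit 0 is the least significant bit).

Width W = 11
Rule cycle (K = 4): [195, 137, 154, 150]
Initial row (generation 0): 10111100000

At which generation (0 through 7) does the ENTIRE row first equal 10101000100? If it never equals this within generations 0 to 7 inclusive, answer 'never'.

Gen 0: 10111100000
Gen 1 (rule 195): 00011101111
Gen 2 (rule 137): 11011001110
Gen 3 (rule 154): 10010111101
Gen 4 (rule 150): 11110011001
Gen 5 (rule 195): 01110101010
Gen 6 (rule 137): 01100000000
Gen 7 (rule 154): 11010000000

Answer: never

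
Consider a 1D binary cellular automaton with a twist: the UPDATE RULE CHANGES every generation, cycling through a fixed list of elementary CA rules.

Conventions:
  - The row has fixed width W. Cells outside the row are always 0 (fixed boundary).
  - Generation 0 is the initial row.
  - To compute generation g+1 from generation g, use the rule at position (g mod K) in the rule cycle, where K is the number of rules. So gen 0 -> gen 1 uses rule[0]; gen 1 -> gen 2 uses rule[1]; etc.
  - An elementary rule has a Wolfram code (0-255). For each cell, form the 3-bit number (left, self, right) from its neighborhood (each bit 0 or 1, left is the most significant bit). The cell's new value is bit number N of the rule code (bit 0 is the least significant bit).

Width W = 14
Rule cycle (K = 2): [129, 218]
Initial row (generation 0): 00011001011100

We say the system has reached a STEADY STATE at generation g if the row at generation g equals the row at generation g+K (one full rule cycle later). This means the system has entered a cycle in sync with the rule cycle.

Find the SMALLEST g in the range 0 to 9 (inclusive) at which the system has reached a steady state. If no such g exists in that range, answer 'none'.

Gen 0: 00011001011100
Gen 1 (rule 129): 11000000001001
Gen 2 (rule 218): 11100000010110
Gen 3 (rule 129): 01001111000000
Gen 4 (rule 218): 10111111100000
Gen 5 (rule 129): 00011111001111
Gen 6 (rule 218): 00111111111111
Gen 7 (rule 129): 10011111111110
Gen 8 (rule 218): 01111111111111
Gen 9 (rule 129): 00111111111110
Gen 10 (rule 218): 01111111111111
Gen 11 (rule 129): 00111111111110

Answer: 8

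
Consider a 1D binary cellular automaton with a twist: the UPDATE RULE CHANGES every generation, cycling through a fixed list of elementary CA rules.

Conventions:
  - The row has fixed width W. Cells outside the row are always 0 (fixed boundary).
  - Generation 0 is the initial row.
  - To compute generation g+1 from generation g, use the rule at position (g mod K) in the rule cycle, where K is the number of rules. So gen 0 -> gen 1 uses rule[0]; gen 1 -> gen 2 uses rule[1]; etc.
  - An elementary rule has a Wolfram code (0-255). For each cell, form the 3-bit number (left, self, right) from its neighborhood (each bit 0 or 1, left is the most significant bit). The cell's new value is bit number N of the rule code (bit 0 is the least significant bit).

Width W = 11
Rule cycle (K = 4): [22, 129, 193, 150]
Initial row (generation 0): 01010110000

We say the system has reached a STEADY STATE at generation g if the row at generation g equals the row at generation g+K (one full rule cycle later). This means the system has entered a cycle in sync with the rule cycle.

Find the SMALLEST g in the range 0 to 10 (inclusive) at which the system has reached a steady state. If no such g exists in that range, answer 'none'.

Gen 0: 01010110000
Gen 1 (rule 22): 11010001000
Gen 2 (rule 129): 00000100011
Gen 3 (rule 193): 11110001001
Gen 4 (rule 150): 01101011111
Gen 5 (rule 22): 10001000000
Gen 6 (rule 129): 00100011111
Gen 7 (rule 193): 10001001111
Gen 8 (rule 150): 11011110110
Gen 9 (rule 22): 00000000001
Gen 10 (rule 129): 11111111100
Gen 11 (rule 193): 01111111101
Gen 12 (rule 150): 10111111001
Gen 13 (rule 22): 10000000111
Gen 14 (rule 129): 00111110010

Answer: none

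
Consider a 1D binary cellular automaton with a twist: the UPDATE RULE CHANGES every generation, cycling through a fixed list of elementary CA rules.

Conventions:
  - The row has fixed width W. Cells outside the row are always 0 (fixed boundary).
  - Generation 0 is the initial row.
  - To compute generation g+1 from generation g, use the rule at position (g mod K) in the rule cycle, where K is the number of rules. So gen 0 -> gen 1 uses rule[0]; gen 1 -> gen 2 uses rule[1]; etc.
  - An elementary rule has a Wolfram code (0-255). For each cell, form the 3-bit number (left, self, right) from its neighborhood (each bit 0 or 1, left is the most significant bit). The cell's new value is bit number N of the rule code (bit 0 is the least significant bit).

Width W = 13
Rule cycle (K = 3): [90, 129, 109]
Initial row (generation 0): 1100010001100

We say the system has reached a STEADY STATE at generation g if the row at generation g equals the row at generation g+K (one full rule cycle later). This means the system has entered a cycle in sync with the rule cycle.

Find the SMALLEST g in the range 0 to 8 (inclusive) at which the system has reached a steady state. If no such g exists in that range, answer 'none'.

Gen 0: 1100010001100
Gen 1 (rule 90): 1110101011110
Gen 2 (rule 129): 0100000001100
Gen 3 (rule 109): 0101111101101
Gen 4 (rule 90): 1001000101100
Gen 5 (rule 129): 0000010000001
Gen 6 (rule 109): 1111010111101
Gen 7 (rule 90): 1001000100100
Gen 8 (rule 129): 0000010000001
Gen 9 (rule 109): 1111010111101
Gen 10 (rule 90): 1001000100100
Gen 11 (rule 129): 0000010000001

Answer: 5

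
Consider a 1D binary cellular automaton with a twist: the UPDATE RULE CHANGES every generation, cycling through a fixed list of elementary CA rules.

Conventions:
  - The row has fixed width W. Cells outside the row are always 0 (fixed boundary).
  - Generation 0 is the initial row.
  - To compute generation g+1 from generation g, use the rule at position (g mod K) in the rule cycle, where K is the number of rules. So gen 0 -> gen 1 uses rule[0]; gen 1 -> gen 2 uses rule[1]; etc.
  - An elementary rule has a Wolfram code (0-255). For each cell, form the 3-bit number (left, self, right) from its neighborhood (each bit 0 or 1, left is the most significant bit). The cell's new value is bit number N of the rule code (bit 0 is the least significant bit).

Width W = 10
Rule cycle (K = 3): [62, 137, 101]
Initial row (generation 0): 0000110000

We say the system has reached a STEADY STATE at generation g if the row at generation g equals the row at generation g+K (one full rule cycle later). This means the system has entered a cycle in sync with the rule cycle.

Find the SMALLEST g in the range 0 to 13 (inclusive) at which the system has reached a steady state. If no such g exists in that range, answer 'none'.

Gen 0: 0000110000
Gen 1 (rule 62): 0001101000
Gen 2 (rule 137): 1101000011
Gen 3 (rule 101): 0111011001
Gen 4 (rule 62): 1100110111
Gen 5 (rule 137): 1000100110
Gen 6 (rule 101): 1010100010
Gen 7 (rule 62): 1111110111
Gen 8 (rule 137): 1111100110
Gen 9 (rule 101): 0000100010
Gen 10 (rule 62): 0001110111
Gen 11 (rule 137): 1101100110
Gen 12 (rule 101): 0110100010
Gen 13 (rule 62): 1101110111
Gen 14 (rule 137): 1001100110
Gen 15 (rule 101): 1000100010
Gen 16 (rule 62): 1101110111

Answer: 13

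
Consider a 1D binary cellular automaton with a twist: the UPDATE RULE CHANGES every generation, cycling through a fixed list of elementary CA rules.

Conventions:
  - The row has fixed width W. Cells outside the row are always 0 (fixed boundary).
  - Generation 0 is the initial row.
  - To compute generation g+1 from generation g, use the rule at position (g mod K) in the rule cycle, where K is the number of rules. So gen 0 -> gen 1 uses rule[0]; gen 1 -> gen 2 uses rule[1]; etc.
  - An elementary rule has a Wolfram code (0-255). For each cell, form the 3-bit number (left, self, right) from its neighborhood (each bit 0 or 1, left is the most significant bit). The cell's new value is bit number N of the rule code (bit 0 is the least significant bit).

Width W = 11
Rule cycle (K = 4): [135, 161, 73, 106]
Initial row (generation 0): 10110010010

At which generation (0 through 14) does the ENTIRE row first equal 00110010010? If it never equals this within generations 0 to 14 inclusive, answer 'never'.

Answer: 8

Derivation:
Gen 0: 10110010010
Gen 1 (rule 135): 10000110110
Gen 2 (rule 161): 00110001000
Gen 3 (rule 73): 10110100011
Gen 4 (rule 106): 01111000111
Gen 5 (rule 135): 10110011010
Gen 6 (rule 161): 01000000100
Gen 7 (rule 73): 00011110001
Gen 8 (rule 106): 00110010010
Gen 9 (rule 135): 11000110110
Gen 10 (rule 161): 00010001000
Gen 11 (rule 73): 11000100011
Gen 12 (rule 106): 11001000111
Gen 13 (rule 135): 00011011010
Gen 14 (rule 161): 11000100100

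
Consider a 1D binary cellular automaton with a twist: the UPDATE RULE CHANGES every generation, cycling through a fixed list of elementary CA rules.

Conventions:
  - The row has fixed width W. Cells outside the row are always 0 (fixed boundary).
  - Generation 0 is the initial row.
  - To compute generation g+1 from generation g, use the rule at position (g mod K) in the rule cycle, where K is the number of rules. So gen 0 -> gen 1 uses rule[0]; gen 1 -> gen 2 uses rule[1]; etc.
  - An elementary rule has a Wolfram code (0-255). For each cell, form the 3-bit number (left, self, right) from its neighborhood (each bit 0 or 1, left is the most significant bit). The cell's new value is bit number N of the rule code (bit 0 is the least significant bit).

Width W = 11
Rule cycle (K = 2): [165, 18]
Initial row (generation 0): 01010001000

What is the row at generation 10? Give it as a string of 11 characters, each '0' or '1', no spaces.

Gen 0: 01010001000
Gen 1 (rule 165): 01110101011
Gen 2 (rule 18): 10000000000
Gen 3 (rule 165): 10111111111
Gen 4 (rule 18): 00000000000
Gen 5 (rule 165): 11111111111
Gen 6 (rule 18): 00000000000
Gen 7 (rule 165): 11111111111
Gen 8 (rule 18): 00000000000
Gen 9 (rule 165): 11111111111
Gen 10 (rule 18): 00000000000

Answer: 00000000000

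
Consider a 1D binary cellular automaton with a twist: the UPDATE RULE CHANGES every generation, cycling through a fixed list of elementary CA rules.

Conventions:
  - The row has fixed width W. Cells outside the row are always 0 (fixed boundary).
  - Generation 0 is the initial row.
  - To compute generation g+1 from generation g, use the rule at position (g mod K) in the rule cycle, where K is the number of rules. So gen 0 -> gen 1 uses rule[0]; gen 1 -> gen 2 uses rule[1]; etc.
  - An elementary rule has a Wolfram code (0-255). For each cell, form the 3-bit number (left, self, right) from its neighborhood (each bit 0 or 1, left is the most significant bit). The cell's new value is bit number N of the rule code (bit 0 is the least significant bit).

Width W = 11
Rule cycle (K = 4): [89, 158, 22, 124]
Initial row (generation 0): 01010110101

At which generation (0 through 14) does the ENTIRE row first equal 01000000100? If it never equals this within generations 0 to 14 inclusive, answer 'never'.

Gen 0: 01010110101
Gen 1 (rule 89): 00000110000
Gen 2 (rule 158): 00001101000
Gen 3 (rule 22): 00010001100
Gen 4 (rule 124): 00011001110
Gen 5 (rule 89): 11011101011
Gen 6 (rule 158): 10011001010
Gen 7 (rule 22): 11100111011
Gen 8 (rule 124): 10110101111
Gen 9 (rule 89): 00110001001
Gen 10 (rule 158): 01101011111
Gen 11 (rule 22): 10001000000
Gen 12 (rule 124): 11001100000
Gen 13 (rule 89): 11101111111
Gen 14 (rule 158): 11001111110

Answer: never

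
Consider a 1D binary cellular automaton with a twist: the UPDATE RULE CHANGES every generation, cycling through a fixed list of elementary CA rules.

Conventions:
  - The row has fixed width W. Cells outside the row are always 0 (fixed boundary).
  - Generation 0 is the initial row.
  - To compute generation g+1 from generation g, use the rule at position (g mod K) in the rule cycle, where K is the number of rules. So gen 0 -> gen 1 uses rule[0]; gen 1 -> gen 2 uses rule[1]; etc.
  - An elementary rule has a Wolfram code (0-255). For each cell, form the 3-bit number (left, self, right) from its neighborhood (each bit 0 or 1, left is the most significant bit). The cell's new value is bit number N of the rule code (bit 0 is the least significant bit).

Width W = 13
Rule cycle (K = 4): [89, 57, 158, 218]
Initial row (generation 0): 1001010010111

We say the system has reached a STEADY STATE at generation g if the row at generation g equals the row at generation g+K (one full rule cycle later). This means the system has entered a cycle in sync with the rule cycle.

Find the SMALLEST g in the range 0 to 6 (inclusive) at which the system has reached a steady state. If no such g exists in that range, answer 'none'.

Answer: none

Derivation:
Gen 0: 1001010010111
Gen 1 (rule 89): 0100001000101
Gen 2 (rule 57): 0011100110010
Gen 3 (rule 158): 0111011101111
Gen 4 (rule 218): 1111011101111
Gen 5 (rule 89): 1001010101001
Gen 6 (rule 57): 0100101010100
Gen 7 (rule 158): 1111101010110
Gen 8 (rule 218): 1111100000111
Gen 9 (rule 89): 1000111110101
Gen 10 (rule 57): 0110100001010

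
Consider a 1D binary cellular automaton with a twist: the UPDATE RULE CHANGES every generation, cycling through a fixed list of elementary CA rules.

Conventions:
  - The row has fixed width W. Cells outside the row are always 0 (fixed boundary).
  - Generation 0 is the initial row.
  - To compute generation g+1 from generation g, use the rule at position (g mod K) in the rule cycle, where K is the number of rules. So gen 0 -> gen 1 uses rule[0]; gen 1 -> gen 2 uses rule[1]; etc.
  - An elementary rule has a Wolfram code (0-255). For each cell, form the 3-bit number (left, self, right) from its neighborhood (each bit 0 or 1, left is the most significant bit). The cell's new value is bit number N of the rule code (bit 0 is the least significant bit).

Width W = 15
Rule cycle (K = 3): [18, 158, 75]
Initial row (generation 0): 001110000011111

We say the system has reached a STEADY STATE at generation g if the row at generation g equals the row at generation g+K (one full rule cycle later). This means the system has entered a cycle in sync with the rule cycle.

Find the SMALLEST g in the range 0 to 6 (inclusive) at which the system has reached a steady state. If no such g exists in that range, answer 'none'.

Answer: 4

Derivation:
Gen 0: 001110000011111
Gen 1 (rule 18): 010001000100000
Gen 2 (rule 158): 111011101110000
Gen 3 (rule 75): 101010101010111
Gen 4 (rule 18): 000000000000000
Gen 5 (rule 158): 000000000000000
Gen 6 (rule 75): 111111111111111
Gen 7 (rule 18): 000000000000000
Gen 8 (rule 158): 000000000000000
Gen 9 (rule 75): 111111111111111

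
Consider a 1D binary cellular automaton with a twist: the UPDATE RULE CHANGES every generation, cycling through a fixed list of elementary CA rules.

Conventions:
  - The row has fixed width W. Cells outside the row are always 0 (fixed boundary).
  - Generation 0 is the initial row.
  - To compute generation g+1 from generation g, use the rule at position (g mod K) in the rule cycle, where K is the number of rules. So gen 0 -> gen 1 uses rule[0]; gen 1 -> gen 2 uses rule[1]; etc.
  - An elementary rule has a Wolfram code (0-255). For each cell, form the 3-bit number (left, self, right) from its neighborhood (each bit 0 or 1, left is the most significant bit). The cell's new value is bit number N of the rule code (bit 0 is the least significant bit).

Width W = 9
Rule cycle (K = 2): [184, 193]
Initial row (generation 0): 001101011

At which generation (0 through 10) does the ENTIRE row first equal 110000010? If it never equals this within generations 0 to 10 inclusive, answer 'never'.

Answer: never

Derivation:
Gen 0: 001101011
Gen 1 (rule 184): 001010110
Gen 2 (rule 193): 100000010
Gen 3 (rule 184): 010000001
Gen 4 (rule 193): 000111100
Gen 5 (rule 184): 000111010
Gen 6 (rule 193): 110011000
Gen 7 (rule 184): 101010100
Gen 8 (rule 193): 000000001
Gen 9 (rule 184): 000000000
Gen 10 (rule 193): 111111111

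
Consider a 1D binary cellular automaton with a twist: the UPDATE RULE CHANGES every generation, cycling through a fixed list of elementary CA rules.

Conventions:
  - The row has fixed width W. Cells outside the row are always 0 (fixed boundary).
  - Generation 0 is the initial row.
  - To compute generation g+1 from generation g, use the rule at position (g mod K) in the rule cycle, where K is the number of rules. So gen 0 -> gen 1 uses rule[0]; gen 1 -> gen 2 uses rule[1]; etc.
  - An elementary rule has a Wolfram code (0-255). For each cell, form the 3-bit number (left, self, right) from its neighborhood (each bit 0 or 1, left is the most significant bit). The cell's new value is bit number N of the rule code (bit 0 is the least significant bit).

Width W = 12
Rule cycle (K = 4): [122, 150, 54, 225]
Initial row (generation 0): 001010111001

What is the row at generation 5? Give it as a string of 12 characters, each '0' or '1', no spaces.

Answer: 011111011101

Derivation:
Gen 0: 001010111001
Gen 1 (rule 122): 010101101110
Gen 2 (rule 150): 110100000101
Gen 3 (rule 54): 001110001111
Gen 4 (rule 225): 100110100111
Gen 5 (rule 122): 011111011101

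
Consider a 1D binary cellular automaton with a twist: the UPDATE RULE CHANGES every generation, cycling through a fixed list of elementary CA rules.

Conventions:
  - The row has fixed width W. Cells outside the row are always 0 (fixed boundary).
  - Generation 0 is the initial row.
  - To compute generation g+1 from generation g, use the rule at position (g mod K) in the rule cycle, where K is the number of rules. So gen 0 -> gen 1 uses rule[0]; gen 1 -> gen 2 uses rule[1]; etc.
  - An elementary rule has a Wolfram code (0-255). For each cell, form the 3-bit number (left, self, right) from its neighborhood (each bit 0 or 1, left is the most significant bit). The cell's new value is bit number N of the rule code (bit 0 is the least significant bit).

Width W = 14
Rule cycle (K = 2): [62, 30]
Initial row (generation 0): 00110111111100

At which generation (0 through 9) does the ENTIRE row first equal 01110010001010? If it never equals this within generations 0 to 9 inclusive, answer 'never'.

Gen 0: 00110111111100
Gen 1 (rule 62): 01101100000010
Gen 2 (rule 30): 11001010000111
Gen 3 (rule 62): 10111111001100
Gen 4 (rule 30): 10100000111010
Gen 5 (rule 62): 11110001100111
Gen 6 (rule 30): 10001011011100
Gen 7 (rule 62): 11011110110010
Gen 8 (rule 30): 10010000101111
Gen 9 (rule 62): 11111001111000

Answer: never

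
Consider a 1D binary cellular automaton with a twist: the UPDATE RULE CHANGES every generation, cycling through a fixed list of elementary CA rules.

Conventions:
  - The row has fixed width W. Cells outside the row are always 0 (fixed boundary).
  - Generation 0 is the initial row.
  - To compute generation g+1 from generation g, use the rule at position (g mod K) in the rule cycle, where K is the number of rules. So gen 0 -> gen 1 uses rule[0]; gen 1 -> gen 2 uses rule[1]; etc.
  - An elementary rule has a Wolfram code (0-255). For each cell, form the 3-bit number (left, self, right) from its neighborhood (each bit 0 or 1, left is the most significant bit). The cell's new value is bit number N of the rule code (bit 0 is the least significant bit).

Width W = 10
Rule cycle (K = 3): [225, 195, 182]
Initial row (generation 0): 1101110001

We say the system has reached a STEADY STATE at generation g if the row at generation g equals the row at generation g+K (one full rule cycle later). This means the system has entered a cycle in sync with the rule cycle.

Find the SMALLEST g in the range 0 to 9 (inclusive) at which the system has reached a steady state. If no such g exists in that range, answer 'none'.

Gen 0: 1101110001
Gen 1 (rule 225): 0110110100
Gen 2 (rule 195): 1010010001
Gen 3 (rule 182): 1111111011
Gen 4 (rule 225): 0111111101
Gen 5 (rule 195): 1011111100
Gen 6 (rule 182): 1101111010
Gen 7 (rule 225): 0110111100
Gen 8 (rule 195): 1010011101
Gen 9 (rule 182): 1111101011
Gen 10 (rule 225): 0111110101
Gen 11 (rule 195): 1011110000
Gen 12 (rule 182): 1101101000

Answer: none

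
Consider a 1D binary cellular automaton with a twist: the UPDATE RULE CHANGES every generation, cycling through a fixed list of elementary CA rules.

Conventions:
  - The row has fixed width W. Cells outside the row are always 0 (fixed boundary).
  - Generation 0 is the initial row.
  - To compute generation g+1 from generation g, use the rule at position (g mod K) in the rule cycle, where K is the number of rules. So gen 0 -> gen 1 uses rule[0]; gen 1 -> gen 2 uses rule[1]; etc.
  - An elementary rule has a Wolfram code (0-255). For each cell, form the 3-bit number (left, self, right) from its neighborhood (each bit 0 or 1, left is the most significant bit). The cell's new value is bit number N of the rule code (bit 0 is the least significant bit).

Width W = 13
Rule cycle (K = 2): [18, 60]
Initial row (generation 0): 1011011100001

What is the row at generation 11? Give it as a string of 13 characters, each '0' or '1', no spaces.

Answer: 0001000000001

Derivation:
Gen 0: 1011011100001
Gen 1 (rule 18): 0000000010010
Gen 2 (rule 60): 0000000011011
Gen 3 (rule 18): 0000000100000
Gen 4 (rule 60): 0000000110000
Gen 5 (rule 18): 0000001001000
Gen 6 (rule 60): 0000001101100
Gen 7 (rule 18): 0000010000010
Gen 8 (rule 60): 0000011000011
Gen 9 (rule 18): 0000100100100
Gen 10 (rule 60): 0000110110110
Gen 11 (rule 18): 0001000000001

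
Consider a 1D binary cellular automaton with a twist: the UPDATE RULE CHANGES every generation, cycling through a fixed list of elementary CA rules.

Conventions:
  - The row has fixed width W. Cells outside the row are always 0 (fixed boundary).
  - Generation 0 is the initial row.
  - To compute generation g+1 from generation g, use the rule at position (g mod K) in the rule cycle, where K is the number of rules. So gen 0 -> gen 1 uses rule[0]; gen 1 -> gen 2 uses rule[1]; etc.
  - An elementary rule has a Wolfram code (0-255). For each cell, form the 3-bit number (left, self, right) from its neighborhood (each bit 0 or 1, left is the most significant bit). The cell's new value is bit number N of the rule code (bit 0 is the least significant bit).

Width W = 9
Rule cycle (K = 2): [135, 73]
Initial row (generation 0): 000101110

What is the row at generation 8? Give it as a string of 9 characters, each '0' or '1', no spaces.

Gen 0: 000101110
Gen 1 (rule 135): 111100100
Gen 2 (rule 73): 100100001
Gen 3 (rule 135): 101101111
Gen 4 (rule 73): 001101001
Gen 5 (rule 135): 110001011
Gen 6 (rule 73): 110100011
Gen 7 (rule 135): 000101100
Gen 8 (rule 73): 110001101

Answer: 110001101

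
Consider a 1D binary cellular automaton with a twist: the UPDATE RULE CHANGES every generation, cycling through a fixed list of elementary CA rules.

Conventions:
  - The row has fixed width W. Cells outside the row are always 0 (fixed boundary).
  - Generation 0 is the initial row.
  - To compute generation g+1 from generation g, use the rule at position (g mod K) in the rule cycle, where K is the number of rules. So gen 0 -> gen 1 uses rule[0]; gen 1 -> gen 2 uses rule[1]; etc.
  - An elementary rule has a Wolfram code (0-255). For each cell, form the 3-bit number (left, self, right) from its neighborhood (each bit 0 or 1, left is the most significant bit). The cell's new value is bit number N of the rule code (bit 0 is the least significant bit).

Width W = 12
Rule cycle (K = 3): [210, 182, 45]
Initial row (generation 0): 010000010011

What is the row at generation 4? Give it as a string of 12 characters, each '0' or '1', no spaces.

Gen 0: 010000010011
Gen 1 (rule 210): 101000101101
Gen 2 (rule 182): 111101110011
Gen 3 (rule 45): 100011000010
Gen 4 (rule 210): 010101100101

Answer: 010101100101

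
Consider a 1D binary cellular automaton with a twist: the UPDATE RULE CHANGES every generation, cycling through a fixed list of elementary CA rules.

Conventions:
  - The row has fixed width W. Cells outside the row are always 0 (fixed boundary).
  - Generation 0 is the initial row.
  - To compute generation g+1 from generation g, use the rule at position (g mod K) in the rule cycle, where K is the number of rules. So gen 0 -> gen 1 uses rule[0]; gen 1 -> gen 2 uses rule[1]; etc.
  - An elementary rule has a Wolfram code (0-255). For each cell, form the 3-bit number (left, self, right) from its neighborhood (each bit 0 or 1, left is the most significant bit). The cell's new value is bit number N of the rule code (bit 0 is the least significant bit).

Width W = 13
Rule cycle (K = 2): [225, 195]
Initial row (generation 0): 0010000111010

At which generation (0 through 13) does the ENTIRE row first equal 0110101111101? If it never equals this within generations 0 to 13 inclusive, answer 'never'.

Answer: never

Derivation:
Gen 0: 0010000111010
Gen 1 (rule 225): 1000110011100
Gen 2 (rule 195): 0011010101101
Gen 3 (rule 225): 1001101010110
Gen 4 (rule 195): 0010100000010
Gen 5 (rule 225): 1001001111000
Gen 6 (rule 195): 0010010111011
Gen 7 (rule 225): 1000001011101
Gen 8 (rule 195): 0011110001100
Gen 9 (rule 225): 1001110100101
Gen 10 (rule 195): 0010110001000
Gen 11 (rule 225): 1001010100011
Gen 12 (rule 195): 0010000001101
Gen 13 (rule 225): 1000111100110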